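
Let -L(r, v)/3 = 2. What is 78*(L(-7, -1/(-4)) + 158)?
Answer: 11856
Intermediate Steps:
L(r, v) = -6 (L(r, v) = -3*2 = -6)
78*(L(-7, -1/(-4)) + 158) = 78*(-6 + 158) = 78*152 = 11856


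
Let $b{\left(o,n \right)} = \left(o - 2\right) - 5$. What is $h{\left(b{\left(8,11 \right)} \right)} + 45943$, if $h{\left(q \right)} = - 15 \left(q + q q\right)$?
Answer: $45913$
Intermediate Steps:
$b{\left(o,n \right)} = -7 + o$ ($b{\left(o,n \right)} = \left(-2 + o\right) - 5 = -7 + o$)
$h{\left(q \right)} = - 15 q - 15 q^{2}$ ($h{\left(q \right)} = - 15 \left(q + q^{2}\right) = - 15 q - 15 q^{2}$)
$h{\left(b{\left(8,11 \right)} \right)} + 45943 = - 15 \left(-7 + 8\right) \left(1 + \left(-7 + 8\right)\right) + 45943 = \left(-15\right) 1 \left(1 + 1\right) + 45943 = \left(-15\right) 1 \cdot 2 + 45943 = -30 + 45943 = 45913$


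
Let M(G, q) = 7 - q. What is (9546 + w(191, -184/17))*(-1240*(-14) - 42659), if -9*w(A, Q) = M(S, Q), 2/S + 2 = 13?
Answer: -4104720585/17 ≈ -2.4145e+8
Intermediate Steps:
S = 2/11 (S = 2/(-2 + 13) = 2/11 ≈ 0.18182)
w(A, Q) = -7/9 + Q/9 (w(A, Q) = -(7 - Q)/9 = -7/9 + Q/9)
(9546 + w(191, -184/17))*(-1240*(-14) - 42659) = (9546 + (-7/9 + (-184/17)/9))*(-1240*(-14) - 42659) = (9546 + (-7/9 + (-184*1/17)/9))*(17360 - 42659) = (9546 + (-7/9 + (⅑)*(-184/17)))*(-25299) = (9546 + (-7/9 - 184/153))*(-25299) = (9546 - 101/51)*(-25299) = (486745/51)*(-25299) = -4104720585/17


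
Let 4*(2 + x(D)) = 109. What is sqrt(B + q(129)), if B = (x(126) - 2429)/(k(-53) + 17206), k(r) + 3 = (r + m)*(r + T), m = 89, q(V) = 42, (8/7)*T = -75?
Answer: sqrt(4475772714)/10346 ≈ 6.4664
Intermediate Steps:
T = -525/8 (T = (7/8)*(-75) = -525/8 ≈ -65.625)
k(r) = -3 + (89 + r)*(-525/8 + r) (k(r) = -3 + (r + 89)*(r - 525/8) = -3 + (89 + r)*(-525/8 + r))
x(D) = 101/4 (x(D) = -2 + (1/4)*109 = -2 + 109/4 = 101/4)
B = -1923/10346 (B = (101/4 - 2429)/((-46749/8 + (-53)**2 + (187/8)*(-53)) + 17206) = -9615/(4*((-46749/8 + 2809 - 9911/8) + 17206)) = -9615/(4*(-8547/2 + 17206)) = -9615/(4*25865/2) = -9615/4*2/25865 = -1923/10346 ≈ -0.18587)
sqrt(B + q(129)) = sqrt(-1923/10346 + 42) = sqrt(432609/10346) = sqrt(4475772714)/10346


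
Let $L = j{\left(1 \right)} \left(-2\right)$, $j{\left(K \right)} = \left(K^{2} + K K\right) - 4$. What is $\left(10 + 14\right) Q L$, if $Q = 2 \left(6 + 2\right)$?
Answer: $1536$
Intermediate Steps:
$j{\left(K \right)} = -4 + 2 K^{2}$ ($j{\left(K \right)} = \left(K^{2} + K^{2}\right) - 4 = 2 K^{2} - 4 = -4 + 2 K^{2}$)
$L = 4$ ($L = \left(-4 + 2 \cdot 1^{2}\right) \left(-2\right) = \left(-4 + 2 \cdot 1\right) \left(-2\right) = \left(-4 + 2\right) \left(-2\right) = \left(-2\right) \left(-2\right) = 4$)
$Q = 16$ ($Q = 2 \cdot 8 = 16$)
$\left(10 + 14\right) Q L = \left(10 + 14\right) 16 \cdot 4 = 24 \cdot 16 \cdot 4 = 384 \cdot 4 = 1536$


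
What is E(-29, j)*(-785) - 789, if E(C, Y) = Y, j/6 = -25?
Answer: 116961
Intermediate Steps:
j = -150 (j = 6*(-25) = -150)
E(-29, j)*(-785) - 789 = -150*(-785) - 789 = 117750 - 789 = 116961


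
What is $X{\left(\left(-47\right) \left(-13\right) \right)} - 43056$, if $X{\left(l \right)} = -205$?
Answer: $-43261$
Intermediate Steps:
$X{\left(\left(-47\right) \left(-13\right) \right)} - 43056 = -205 - 43056 = -43261$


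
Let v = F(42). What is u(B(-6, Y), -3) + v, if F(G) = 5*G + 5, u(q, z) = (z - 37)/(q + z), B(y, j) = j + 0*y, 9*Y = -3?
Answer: 227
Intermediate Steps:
Y = -1/3 (Y = (1/9)*(-3) = -1/3 ≈ -0.33333)
B(y, j) = j (B(y, j) = j + 0 = j)
u(q, z) = (-37 + z)/(q + z)
F(G) = 5 + 5*G
v = 215 (v = 5 + 5*42 = 5 + 210 = 215)
u(B(-6, Y), -3) + v = (-37 - 3)/(-1/3 - 3) + 215 = -40/(-10/3) + 215 = -3/10*(-40) + 215 = 12 + 215 = 227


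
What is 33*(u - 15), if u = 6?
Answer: -297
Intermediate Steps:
33*(u - 15) = 33*(6 - 15) = 33*(-9) = -297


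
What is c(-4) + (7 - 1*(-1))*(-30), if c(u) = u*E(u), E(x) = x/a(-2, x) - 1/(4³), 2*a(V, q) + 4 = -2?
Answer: -11773/48 ≈ -245.27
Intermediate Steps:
a(V, q) = -3 (a(V, q) = -2 + (½)*(-2) = -2 - 1 = -3)
E(x) = -1/64 - x/3 (E(x) = x/(-3) - 1/(4³) = x*(-⅓) - 1/64 = -x/3 - 1*1/64 = -x/3 - 1/64 = -1/64 - x/3)
c(u) = u*(-1/64 - u/3)
c(-4) + (7 - 1*(-1))*(-30) = (1/192)*(-4)*(-3 - 64*(-4)) + (7 - 1*(-1))*(-30) = (1/192)*(-4)*(-3 + 256) + (7 + 1)*(-30) = (1/192)*(-4)*253 + 8*(-30) = -253/48 - 240 = -11773/48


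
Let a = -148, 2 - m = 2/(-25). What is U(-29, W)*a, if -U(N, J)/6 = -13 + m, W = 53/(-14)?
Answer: -242424/25 ≈ -9697.0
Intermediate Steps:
W = -53/14 (W = 53*(-1/14) = -53/14 ≈ -3.7857)
m = 52/25 (m = 2 - 2/(-25) = 2 - 2*(-1)/25 = 2 - 1*(-2/25) = 2 + 2/25 = 52/25 ≈ 2.0800)
U(N, J) = 1638/25 (U(N, J) = -6*(-13 + 52/25) = -6*(-273/25) = 1638/25)
U(-29, W)*a = (1638/25)*(-148) = -242424/25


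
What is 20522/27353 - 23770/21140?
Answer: -21634573/57824242 ≈ -0.37414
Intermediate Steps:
20522/27353 - 23770/21140 = 20522*(1/27353) - 23770*1/21140 = 20522/27353 - 2377/2114 = -21634573/57824242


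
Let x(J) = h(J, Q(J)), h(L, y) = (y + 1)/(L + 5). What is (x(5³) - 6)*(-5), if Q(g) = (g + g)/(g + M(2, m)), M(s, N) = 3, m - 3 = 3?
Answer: 49731/1664 ≈ 29.886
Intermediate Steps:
m = 6 (m = 3 + 3 = 6)
Q(g) = 2*g/(3 + g) (Q(g) = (g + g)/(g + 3) = (2*g)/(3 + g) = 2*g/(3 + g))
h(L, y) = (1 + y)/(5 + L)
x(J) = (1 + 2*J/(3 + J))/(5 + J)
(x(5³) - 6)*(-5) = (3*(1 + 5³)/((3 + 5³)*(5 + 5³)) - 6)*(-5) = (3*(1 + 125)/((3 + 125)*(5 + 125)) - 6)*(-5) = (3*126/(128*130) - 6)*(-5) = (3*(1/128)*(1/130)*126 - 6)*(-5) = (189/8320 - 6)*(-5) = -49731/8320*(-5) = 49731/1664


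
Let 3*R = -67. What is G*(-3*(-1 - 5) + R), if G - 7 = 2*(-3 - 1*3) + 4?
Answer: 13/3 ≈ 4.3333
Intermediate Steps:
R = -67/3 (R = (⅓)*(-67) = -67/3 ≈ -22.333)
G = -1 (G = 7 + (2*(-3 - 1*3) + 4) = 7 + (2*(-3 - 3) + 4) = 7 + (2*(-6) + 4) = 7 + (-12 + 4) = 7 - 8 = -1)
G*(-3*(-1 - 5) + R) = -(-3*(-1 - 5) - 67/3) = -(-3*(-6) - 67/3) = -(18 - 67/3) = -1*(-13/3) = 13/3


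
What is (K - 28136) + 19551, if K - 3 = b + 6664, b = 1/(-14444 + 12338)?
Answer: -4039309/2106 ≈ -1918.0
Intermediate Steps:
b = -1/2106 (b = 1/(-2106) = -1/2106 ≈ -0.00047483)
K = 14040701/2106 (K = 3 + (-1/2106 + 6664) = 3 + 14034383/2106 = 14040701/2106 ≈ 6667.0)
(K - 28136) + 19551 = (14040701/2106 - 28136) + 19551 = -45213715/2106 + 19551 = -4039309/2106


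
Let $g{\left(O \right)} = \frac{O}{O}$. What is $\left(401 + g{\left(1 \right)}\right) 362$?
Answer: $145524$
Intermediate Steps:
$g{\left(O \right)} = 1$
$\left(401 + g{\left(1 \right)}\right) 362 = \left(401 + 1\right) 362 = 402 \cdot 362 = 145524$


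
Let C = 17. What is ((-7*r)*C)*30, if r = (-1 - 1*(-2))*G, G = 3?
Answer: -10710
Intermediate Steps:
r = 3 (r = (-1 - 1*(-2))*3 = (-1 + 2)*3 = 1*3 = 3)
((-7*r)*C)*30 = (-7*3*17)*30 = -21*17*30 = -357*30 = -10710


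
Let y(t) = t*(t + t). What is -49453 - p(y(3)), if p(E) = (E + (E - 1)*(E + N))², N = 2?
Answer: -177617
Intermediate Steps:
y(t) = 2*t² (y(t) = t*(2*t) = 2*t²)
p(E) = (E + (-1 + E)*(2 + E))² (p(E) = (E + (E - 1)*(E + 2))² = (E + (-1 + E)*(2 + E))²)
-49453 - p(y(3)) = -49453 - (-2 + (2*3²)² + 2*(2*3²))² = -49453 - (-2 + (2*9)² + 2*(2*9))² = -49453 - (-2 + 18² + 2*18)² = -49453 - (-2 + 324 + 36)² = -49453 - 1*358² = -49453 - 1*128164 = -49453 - 128164 = -177617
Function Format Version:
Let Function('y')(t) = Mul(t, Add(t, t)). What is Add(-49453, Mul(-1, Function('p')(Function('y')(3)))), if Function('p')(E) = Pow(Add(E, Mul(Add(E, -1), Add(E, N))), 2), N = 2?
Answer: -177617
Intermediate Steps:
Function('y')(t) = Mul(2, Pow(t, 2)) (Function('y')(t) = Mul(t, Mul(2, t)) = Mul(2, Pow(t, 2)))
Function('p')(E) = Pow(Add(E, Mul(Add(-1, E), Add(2, E))), 2) (Function('p')(E) = Pow(Add(E, Mul(Add(E, -1), Add(E, 2))), 2) = Pow(Add(E, Mul(Add(-1, E), Add(2, E))), 2))
Add(-49453, Mul(-1, Function('p')(Function('y')(3)))) = Add(-49453, Mul(-1, Pow(Add(-2, Pow(Mul(2, Pow(3, 2)), 2), Mul(2, Mul(2, Pow(3, 2)))), 2))) = Add(-49453, Mul(-1, Pow(Add(-2, Pow(Mul(2, 9), 2), Mul(2, Mul(2, 9))), 2))) = Add(-49453, Mul(-1, Pow(Add(-2, Pow(18, 2), Mul(2, 18)), 2))) = Add(-49453, Mul(-1, Pow(Add(-2, 324, 36), 2))) = Add(-49453, Mul(-1, Pow(358, 2))) = Add(-49453, Mul(-1, 128164)) = Add(-49453, -128164) = -177617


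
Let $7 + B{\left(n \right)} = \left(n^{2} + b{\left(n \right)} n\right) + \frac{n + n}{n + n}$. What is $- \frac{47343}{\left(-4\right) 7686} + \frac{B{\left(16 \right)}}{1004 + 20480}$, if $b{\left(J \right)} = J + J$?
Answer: $\frac{86711995}{55042008} \approx 1.5754$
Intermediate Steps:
$b{\left(J \right)} = 2 J$
$B{\left(n \right)} = -6 + 3 n^{2}$ ($B{\left(n \right)} = -7 + \left(\left(n^{2} + 2 n n\right) + \frac{n + n}{n + n}\right) = -7 + \left(\left(n^{2} + 2 n^{2}\right) + \frac{2 n}{2 n}\right) = -7 + \left(3 n^{2} + 2 n \frac{1}{2 n}\right) = -7 + \left(3 n^{2} + 1\right) = -7 + \left(1 + 3 n^{2}\right) = -6 + 3 n^{2}$)
$- \frac{47343}{\left(-4\right) 7686} + \frac{B{\left(16 \right)}}{1004 + 20480} = - \frac{47343}{\left(-4\right) 7686} + \frac{-6 + 3 \cdot 16^{2}}{1004 + 20480} = - \frac{47343}{-30744} + \frac{-6 + 3 \cdot 256}{21484} = \left(-47343\right) \left(- \frac{1}{30744}\right) + \left(-6 + 768\right) \frac{1}{21484} = \frac{15781}{10248} + 762 \cdot \frac{1}{21484} = \frac{15781}{10248} + \frac{381}{10742} = \frac{86711995}{55042008}$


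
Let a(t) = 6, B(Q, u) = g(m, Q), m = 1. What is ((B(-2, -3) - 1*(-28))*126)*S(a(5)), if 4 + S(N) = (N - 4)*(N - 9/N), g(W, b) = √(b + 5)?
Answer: 17640 + 630*√3 ≈ 18731.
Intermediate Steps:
g(W, b) = √(5 + b)
B(Q, u) = √(5 + Q)
S(N) = -4 + (-4 + N)*(N - 9/N) (S(N) = -4 + (N - 4)*(N - 9/N) = -4 + (-4 + N)*(N - 9/N))
((B(-2, -3) - 1*(-28))*126)*S(a(5)) = ((√(5 - 2) - 1*(-28))*126)*(-13 + 6² - 4*6 + 36/6) = ((√3 + 28)*126)*(-13 + 36 - 24 + 36*(⅙)) = ((28 + √3)*126)*(-13 + 36 - 24 + 6) = (3528 + 126*√3)*5 = 17640 + 630*√3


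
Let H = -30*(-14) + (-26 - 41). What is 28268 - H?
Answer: 27915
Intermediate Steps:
H = 353 (H = 420 - 67 = 353)
28268 - H = 28268 - 1*353 = 28268 - 353 = 27915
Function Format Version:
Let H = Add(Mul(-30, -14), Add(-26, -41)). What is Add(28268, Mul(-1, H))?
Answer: 27915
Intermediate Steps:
H = 353 (H = Add(420, -67) = 353)
Add(28268, Mul(-1, H)) = Add(28268, Mul(-1, 353)) = Add(28268, -353) = 27915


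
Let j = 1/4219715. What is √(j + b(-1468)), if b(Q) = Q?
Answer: I*√26139200187818585/4219715 ≈ 38.315*I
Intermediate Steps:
j = 1/4219715 ≈ 2.3698e-7
√(j + b(-1468)) = √(1/4219715 - 1468) = √(-6194541619/4219715) = I*√26139200187818585/4219715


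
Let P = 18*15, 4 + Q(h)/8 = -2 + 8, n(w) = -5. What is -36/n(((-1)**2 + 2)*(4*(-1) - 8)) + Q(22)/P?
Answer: 196/27 ≈ 7.2593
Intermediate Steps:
Q(h) = 16 (Q(h) = -32 + 8*(-2 + 8) = -32 + 8*6 = -32 + 48 = 16)
P = 270
-36/n(((-1)**2 + 2)*(4*(-1) - 8)) + Q(22)/P = -36/(-5) + 16/270 = -36*(-1/5) + 16*(1/270) = 36/5 + 8/135 = 196/27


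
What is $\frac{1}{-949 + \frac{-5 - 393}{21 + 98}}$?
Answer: $- \frac{119}{113329} \approx -0.00105$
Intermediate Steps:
$\frac{1}{-949 + \frac{-5 - 393}{21 + 98}} = \frac{1}{-949 - \frac{398}{119}} = \frac{1}{- \frac{113329}{119}} = - \frac{119}{113329}$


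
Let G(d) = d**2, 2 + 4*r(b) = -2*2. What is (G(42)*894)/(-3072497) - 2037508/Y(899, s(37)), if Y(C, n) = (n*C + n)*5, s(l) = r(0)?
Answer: 3124796179738/10369677375 ≈ 301.34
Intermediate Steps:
r(b) = -3/2 (r(b) = -1/2 + (-2*2)/4 = -1/2 + (1/4)*(-4) = -1/2 - 1 = -3/2)
s(l) = -3/2
Y(C, n) = 5*n + 5*C*n (Y(C, n) = (C*n + n)*5 = (n + C*n)*5 = 5*n + 5*C*n)
(G(42)*894)/(-3072497) - 2037508/Y(899, s(37)) = (42**2*894)/(-3072497) - 2037508*(-2/(15*(1 + 899))) = (1764*894)*(-1/3072497) - 2037508/(5*(-3/2)*900) = 1577016*(-1/3072497) - 2037508/(-6750) = -1577016/3072497 - 2037508*(-1/6750) = -1577016/3072497 + 1018754/3375 = 3124796179738/10369677375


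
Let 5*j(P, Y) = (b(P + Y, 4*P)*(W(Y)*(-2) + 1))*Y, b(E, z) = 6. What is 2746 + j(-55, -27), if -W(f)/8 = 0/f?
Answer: 13568/5 ≈ 2713.6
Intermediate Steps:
W(f) = 0 (W(f) = -0/f = -8*0 = 0)
j(P, Y) = 6*Y/5 (j(P, Y) = ((6*(0*(-2) + 1))*Y)/5 = ((6*(0 + 1))*Y)/5 = ((6*1)*Y)/5 = (6*Y)/5 = 6*Y/5)
2746 + j(-55, -27) = 2746 + (6/5)*(-27) = 2746 - 162/5 = 13568/5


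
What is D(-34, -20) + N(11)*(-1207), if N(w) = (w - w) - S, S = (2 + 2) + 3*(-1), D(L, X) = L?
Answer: 1173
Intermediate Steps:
S = 1 (S = 4 - 3 = 1)
N(w) = -1 (N(w) = (w - w) - 1*1 = 0 - 1 = -1)
D(-34, -20) + N(11)*(-1207) = -34 - 1*(-1207) = -34 + 1207 = 1173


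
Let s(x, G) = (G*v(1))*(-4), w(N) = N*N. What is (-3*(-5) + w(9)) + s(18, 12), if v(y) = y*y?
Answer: 48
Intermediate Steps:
w(N) = N²
v(y) = y²
s(x, G) = -4*G (s(x, G) = (G*1²)*(-4) = (G*1)*(-4) = G*(-4) = -4*G)
(-3*(-5) + w(9)) + s(18, 12) = (-3*(-5) + 9²) - 4*12 = (15 + 81) - 48 = 96 - 48 = 48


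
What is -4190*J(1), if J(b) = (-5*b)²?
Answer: -104750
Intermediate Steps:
J(b) = 25*b²
-4190*J(1) = -104750*1² = -104750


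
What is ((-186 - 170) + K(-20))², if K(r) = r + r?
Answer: 156816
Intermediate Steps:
K(r) = 2*r
((-186 - 170) + K(-20))² = ((-186 - 170) + 2*(-20))² = (-356 - 40)² = (-396)² = 156816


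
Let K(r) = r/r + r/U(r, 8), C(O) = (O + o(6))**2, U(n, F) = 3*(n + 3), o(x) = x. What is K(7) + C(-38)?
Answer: 30757/30 ≈ 1025.2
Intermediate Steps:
U(n, F) = 9 + 3*n (U(n, F) = 3*(3 + n) = 9 + 3*n)
C(O) = (6 + O)**2 (C(O) = (O + 6)**2 = (6 + O)**2)
K(r) = 1 + r/(9 + 3*r) (K(r) = r/r + r/(9 + 3*r) = 1 + r/(9 + 3*r))
K(7) + C(-38) = (9 + 4*7)/(3*(3 + 7)) + (6 - 38)**2 = (1/3)*(9 + 28)/10 + (-32)**2 = (1/3)*(1/10)*37 + 1024 = 37/30 + 1024 = 30757/30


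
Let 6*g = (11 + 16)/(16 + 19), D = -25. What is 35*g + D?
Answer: -41/2 ≈ -20.500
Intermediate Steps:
g = 9/70 (g = ((11 + 16)/(16 + 19))/6 = (27/35)/6 = (27*(1/35))/6 = (⅙)*(27/35) = 9/70 ≈ 0.12857)
35*g + D = 35*(9/70) - 25 = 9/2 - 25 = -41/2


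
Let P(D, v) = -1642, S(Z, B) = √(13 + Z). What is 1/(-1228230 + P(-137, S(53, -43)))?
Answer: -1/1229872 ≈ -8.1309e-7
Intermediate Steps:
1/(-1228230 + P(-137, S(53, -43))) = 1/(-1228230 - 1642) = 1/(-1229872) = -1/1229872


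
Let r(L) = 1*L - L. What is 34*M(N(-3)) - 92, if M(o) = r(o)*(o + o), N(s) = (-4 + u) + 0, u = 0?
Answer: -92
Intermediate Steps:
N(s) = -4 (N(s) = (-4 + 0) + 0 = -4 + 0 = -4)
r(L) = 0 (r(L) = L - L = 0)
M(o) = 0 (M(o) = 0*(o + o) = 0*(2*o) = 0)
34*M(N(-3)) - 92 = 34*0 - 92 = 0 - 92 = -92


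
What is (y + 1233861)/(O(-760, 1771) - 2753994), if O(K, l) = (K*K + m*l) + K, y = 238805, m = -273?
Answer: -1472666/2660637 ≈ -0.55350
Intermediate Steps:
O(K, l) = K + K² - 273*l (O(K, l) = (K*K - 273*l) + K = (K² - 273*l) + K = K + K² - 273*l)
(y + 1233861)/(O(-760, 1771) - 2753994) = (238805 + 1233861)/((-760 + (-760)² - 273*1771) - 2753994) = 1472666/((-760 + 577600 - 483483) - 2753994) = 1472666/(93357 - 2753994) = 1472666/(-2660637) = 1472666*(-1/2660637) = -1472666/2660637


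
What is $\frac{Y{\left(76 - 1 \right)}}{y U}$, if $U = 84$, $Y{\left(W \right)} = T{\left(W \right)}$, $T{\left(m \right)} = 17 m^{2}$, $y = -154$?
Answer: $- \frac{31875}{4312} \approx -7.3922$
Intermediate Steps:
$Y{\left(W \right)} = 17 W^{2}$
$\frac{Y{\left(76 - 1 \right)}}{y U} = \frac{17 \left(76 - 1\right)^{2}}{\left(-154\right) 84} = \frac{17 \cdot 75^{2}}{-12936} = 17 \cdot 5625 \left(- \frac{1}{12936}\right) = 95625 \left(- \frac{1}{12936}\right) = - \frac{31875}{4312}$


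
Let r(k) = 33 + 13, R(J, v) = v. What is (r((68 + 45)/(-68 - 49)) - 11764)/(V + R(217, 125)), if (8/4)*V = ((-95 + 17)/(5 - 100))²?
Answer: -105754950/1131167 ≈ -93.492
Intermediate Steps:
r(k) = 46
V = 3042/9025 (V = ((-95 + 17)/(5 - 100))²/2 = (-78/(-95))²/2 = (-78*(-1/95))²/2 = (78/95)²/2 = (½)*(6084/9025) = 3042/9025 ≈ 0.33706)
(r((68 + 45)/(-68 - 49)) - 11764)/(V + R(217, 125)) = (46 - 11764)/(3042/9025 + 125) = -11718/1131167/9025 = -11718*9025/1131167 = -105754950/1131167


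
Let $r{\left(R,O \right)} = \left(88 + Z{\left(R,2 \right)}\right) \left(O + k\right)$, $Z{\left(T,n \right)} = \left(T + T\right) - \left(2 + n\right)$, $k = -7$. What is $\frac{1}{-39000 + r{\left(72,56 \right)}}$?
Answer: $- \frac{1}{27828} \approx -3.5935 \cdot 10^{-5}$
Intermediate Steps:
$Z{\left(T,n \right)} = -2 - n + 2 T$ ($Z{\left(T,n \right)} = 2 T - \left(2 + n\right) = -2 - n + 2 T$)
$r{\left(R,O \right)} = \left(-7 + O\right) \left(84 + 2 R\right)$ ($r{\left(R,O \right)} = \left(88 - \left(4 - 2 R\right)\right) \left(O - 7\right) = \left(88 - \left(4 - 2 R\right)\right) \left(-7 + O\right) = \left(88 + \left(-4 + 2 R\right)\right) \left(-7 + O\right) = \left(84 + 2 R\right) \left(-7 + O\right) = \left(-7 + O\right) \left(84 + 2 R\right)$)
$\frac{1}{-39000 + r{\left(72,56 \right)}} = \frac{1}{-39000 + \left(-588 - 1008 + 84 \cdot 56 + 2 \cdot 56 \cdot 72\right)} = \frac{1}{-39000 + \left(-588 - 1008 + 4704 + 8064\right)} = \frac{1}{-39000 + 11172} = \frac{1}{-27828} = - \frac{1}{27828}$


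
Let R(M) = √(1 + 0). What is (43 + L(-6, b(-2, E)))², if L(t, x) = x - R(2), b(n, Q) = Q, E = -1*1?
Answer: 1681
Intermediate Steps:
E = -1
R(M) = 1 (R(M) = √1 = 1)
L(t, x) = -1 + x (L(t, x) = x - 1*1 = x - 1 = -1 + x)
(43 + L(-6, b(-2, E)))² = (43 + (-1 - 1))² = (43 - 2)² = 41² = 1681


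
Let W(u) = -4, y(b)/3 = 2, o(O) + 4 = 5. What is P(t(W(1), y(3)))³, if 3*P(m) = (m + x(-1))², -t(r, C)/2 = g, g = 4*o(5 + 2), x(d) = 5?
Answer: 27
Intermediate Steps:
o(O) = 1 (o(O) = -4 + 5 = 1)
y(b) = 6 (y(b) = 3*2 = 6)
g = 4 (g = 4*1 = 4)
t(r, C) = -8 (t(r, C) = -2*4 = -8)
P(m) = (5 + m)²/3 (P(m) = (m + 5)²/3 = (5 + m)²/3)
P(t(W(1), y(3)))³ = ((5 - 8)²/3)³ = ((⅓)*(-3)²)³ = ((⅓)*9)³ = 3³ = 27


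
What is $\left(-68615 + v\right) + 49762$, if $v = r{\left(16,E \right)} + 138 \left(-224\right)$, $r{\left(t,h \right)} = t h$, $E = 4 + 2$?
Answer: $-49669$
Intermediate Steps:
$E = 6$
$r{\left(t,h \right)} = h t$
$v = -30816$ ($v = 6 \cdot 16 + 138 \left(-224\right) = 96 - 30912 = -30816$)
$\left(-68615 + v\right) + 49762 = \left(-68615 - 30816\right) + 49762 = -99431 + 49762 = -49669$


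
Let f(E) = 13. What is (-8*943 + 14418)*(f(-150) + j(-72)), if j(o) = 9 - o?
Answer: 646156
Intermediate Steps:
(-8*943 + 14418)*(f(-150) + j(-72)) = (-8*943 + 14418)*(13 + (9 - 1*(-72))) = (-7544 + 14418)*(13 + (9 + 72)) = 6874*(13 + 81) = 6874*94 = 646156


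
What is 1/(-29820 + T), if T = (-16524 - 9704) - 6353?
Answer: -1/62401 ≈ -1.6025e-5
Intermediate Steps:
T = -32581 (T = -26228 - 6353 = -32581)
1/(-29820 + T) = 1/(-29820 - 32581) = 1/(-62401) = -1/62401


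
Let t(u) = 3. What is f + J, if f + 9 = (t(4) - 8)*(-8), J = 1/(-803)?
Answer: 24892/803 ≈ 30.999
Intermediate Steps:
J = -1/803 ≈ -0.0012453
f = 31 (f = -9 + (3 - 8)*(-8) = -9 - 5*(-8) = -9 + 40 = 31)
f + J = 31 - 1/803 = 24892/803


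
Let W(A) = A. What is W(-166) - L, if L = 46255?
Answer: -46421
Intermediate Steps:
W(-166) - L = -166 - 1*46255 = -166 - 46255 = -46421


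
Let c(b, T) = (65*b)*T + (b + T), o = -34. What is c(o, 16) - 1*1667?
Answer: -37045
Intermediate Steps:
c(b, T) = T + b + 65*T*b (c(b, T) = 65*T*b + (T + b) = T + b + 65*T*b)
c(o, 16) - 1*1667 = (16 - 34 + 65*16*(-34)) - 1*1667 = (16 - 34 - 35360) - 1667 = -35378 - 1667 = -37045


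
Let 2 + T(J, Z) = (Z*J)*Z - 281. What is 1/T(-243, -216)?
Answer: -1/11337691 ≈ -8.8201e-8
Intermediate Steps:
T(J, Z) = -283 + J*Z² (T(J, Z) = -2 + ((Z*J)*Z - 281) = -2 + ((J*Z)*Z - 281) = -2 + (J*Z² - 281) = -2 + (-281 + J*Z²) = -283 + J*Z²)
1/T(-243, -216) = 1/(-283 - 243*(-216)²) = 1/(-283 - 243*46656) = 1/(-283 - 11337408) = 1/(-11337691) = -1/11337691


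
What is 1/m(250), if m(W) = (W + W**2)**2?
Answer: 1/3937562500 ≈ 2.5396e-10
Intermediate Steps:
1/m(250) = 1/(250**2*(1 + 250)**2) = 1/(62500*251**2) = 1/(62500*63001) = 1/3937562500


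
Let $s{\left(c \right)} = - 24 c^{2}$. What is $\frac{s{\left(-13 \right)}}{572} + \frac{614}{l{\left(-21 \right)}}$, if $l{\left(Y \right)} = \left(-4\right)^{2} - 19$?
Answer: $- \frac{6988}{33} \approx -211.76$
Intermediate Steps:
$l{\left(Y \right)} = -3$ ($l{\left(Y \right)} = 16 - 19 = -3$)
$\frac{s{\left(-13 \right)}}{572} + \frac{614}{l{\left(-21 \right)}} = \frac{\left(-24\right) \left(-13\right)^{2}}{572} + \frac{614}{-3} = \left(-24\right) 169 \cdot \frac{1}{572} + 614 \left(- \frac{1}{3}\right) = \left(-4056\right) \frac{1}{572} - \frac{614}{3} = - \frac{78}{11} - \frac{614}{3} = - \frac{6988}{33}$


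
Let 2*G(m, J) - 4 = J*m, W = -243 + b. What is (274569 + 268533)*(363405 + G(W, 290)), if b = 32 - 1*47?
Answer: 177049622694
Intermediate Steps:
b = -15 (b = 32 - 47 = -15)
W = -258 (W = -243 - 15 = -258)
G(m, J) = 2 + J*m/2 (G(m, J) = 2 + (J*m)/2 = 2 + J*m/2)
(274569 + 268533)*(363405 + G(W, 290)) = (274569 + 268533)*(363405 + (2 + (½)*290*(-258))) = 543102*(363405 + (2 - 37410)) = 543102*(363405 - 37408) = 543102*325997 = 177049622694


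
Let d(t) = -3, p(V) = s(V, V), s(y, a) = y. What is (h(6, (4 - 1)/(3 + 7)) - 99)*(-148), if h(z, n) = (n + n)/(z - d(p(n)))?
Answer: 219632/15 ≈ 14642.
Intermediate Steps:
p(V) = V
h(z, n) = 2*n/(3 + z) (h(z, n) = (n + n)/(z - 1*(-3)) = (2*n)/(z + 3) = (2*n)/(3 + z) = 2*n/(3 + z))
(h(6, (4 - 1)/(3 + 7)) - 99)*(-148) = (2*((4 - 1)/(3 + 7))/(3 + 6) - 99)*(-148) = (2*(3/10)/9 - 99)*(-148) = (2*(3*(1/10))*(1/9) - 99)*(-148) = (2*(3/10)*(1/9) - 99)*(-148) = (1/15 - 99)*(-148) = -1484/15*(-148) = 219632/15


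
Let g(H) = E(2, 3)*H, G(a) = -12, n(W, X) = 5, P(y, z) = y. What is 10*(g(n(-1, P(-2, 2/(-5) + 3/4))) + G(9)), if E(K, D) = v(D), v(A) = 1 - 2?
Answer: -170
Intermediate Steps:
v(A) = -1
E(K, D) = -1
g(H) = -H
10*(g(n(-1, P(-2, 2/(-5) + 3/4))) + G(9)) = 10*(-1*5 - 12) = 10*(-5 - 12) = 10*(-17) = -170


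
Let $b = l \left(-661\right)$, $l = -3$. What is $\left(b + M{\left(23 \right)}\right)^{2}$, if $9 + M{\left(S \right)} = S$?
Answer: $3988009$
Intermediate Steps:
$M{\left(S \right)} = -9 + S$
$b = 1983$ ($b = \left(-3\right) \left(-661\right) = 1983$)
$\left(b + M{\left(23 \right)}\right)^{2} = \left(1983 + \left(-9 + 23\right)\right)^{2} = \left(1983 + 14\right)^{2} = 1997^{2} = 3988009$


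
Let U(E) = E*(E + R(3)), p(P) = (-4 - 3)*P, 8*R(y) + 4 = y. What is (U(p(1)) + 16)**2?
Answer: 277729/64 ≈ 4339.5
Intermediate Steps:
R(y) = -1/2 + y/8
p(P) = -7*P
U(E) = E*(-1/8 + E) (U(E) = E*(E + (-1/2 + (1/8)*3)) = E*(E + (-1/2 + 3/8)) = E*(E - 1/8) = E*(-1/8 + E))
(U(p(1)) + 16)**2 = ((-7*1)*(-1/8 - 7*1) + 16)**2 = (-7*(-1/8 - 7) + 16)**2 = (-7*(-57/8) + 16)**2 = (399/8 + 16)**2 = (527/8)**2 = 277729/64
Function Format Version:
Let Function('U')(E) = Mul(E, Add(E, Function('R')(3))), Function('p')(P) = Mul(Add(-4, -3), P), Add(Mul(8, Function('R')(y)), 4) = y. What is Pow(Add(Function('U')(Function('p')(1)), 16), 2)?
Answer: Rational(277729, 64) ≈ 4339.5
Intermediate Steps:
Function('R')(y) = Add(Rational(-1, 2), Mul(Rational(1, 8), y))
Function('p')(P) = Mul(-7, P)
Function('U')(E) = Mul(E, Add(Rational(-1, 8), E)) (Function('U')(E) = Mul(E, Add(E, Add(Rational(-1, 2), Mul(Rational(1, 8), 3)))) = Mul(E, Add(E, Add(Rational(-1, 2), Rational(3, 8)))) = Mul(E, Add(E, Rational(-1, 8))) = Mul(E, Add(Rational(-1, 8), E)))
Pow(Add(Function('U')(Function('p')(1)), 16), 2) = Pow(Add(Mul(Mul(-7, 1), Add(Rational(-1, 8), Mul(-7, 1))), 16), 2) = Pow(Add(Mul(-7, Add(Rational(-1, 8), -7)), 16), 2) = Pow(Add(Mul(-7, Rational(-57, 8)), 16), 2) = Pow(Add(Rational(399, 8), 16), 2) = Pow(Rational(527, 8), 2) = Rational(277729, 64)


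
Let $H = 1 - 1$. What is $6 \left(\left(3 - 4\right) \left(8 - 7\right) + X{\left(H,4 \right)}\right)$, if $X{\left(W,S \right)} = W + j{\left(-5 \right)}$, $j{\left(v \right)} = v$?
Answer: $-36$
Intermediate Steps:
$H = 0$ ($H = 1 - 1 = 0$)
$X{\left(W,S \right)} = -5 + W$ ($X{\left(W,S \right)} = W - 5 = -5 + W$)
$6 \left(\left(3 - 4\right) \left(8 - 7\right) + X{\left(H,4 \right)}\right) = 6 \left(\left(3 - 4\right) \left(8 - 7\right) + \left(-5 + 0\right)\right) = 6 \left(\left(-1\right) 1 - 5\right) = 6 \left(-1 - 5\right) = 6 \left(-6\right) = -36$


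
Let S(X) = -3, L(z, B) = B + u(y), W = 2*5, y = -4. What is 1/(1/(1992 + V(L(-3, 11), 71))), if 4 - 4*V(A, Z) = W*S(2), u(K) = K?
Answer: 4001/2 ≈ 2000.5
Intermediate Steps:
W = 10
L(z, B) = -4 + B (L(z, B) = B - 4 = -4 + B)
V(A, Z) = 17/2 (V(A, Z) = 1 - 5*(-3)/2 = 1 - ¼*(-30) = 1 + 15/2 = 17/2)
1/(1/(1992 + V(L(-3, 11), 71))) = 1/(1/(1992 + 17/2)) = 1/(1/(4001/2)) = 1/(2/4001) = 4001/2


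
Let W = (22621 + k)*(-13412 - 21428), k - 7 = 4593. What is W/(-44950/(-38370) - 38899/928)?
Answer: 3376929525815040/145084103 ≈ 2.3276e+7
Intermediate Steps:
k = 4600 (k = 7 + 4593 = 4600)
W = -948379640 (W = (22621 + 4600)*(-13412 - 21428) = 27221*(-34840) = -948379640)
W/(-44950/(-38370) - 38899/928) = -948379640/(-44950/(-38370) - 38899/928) = -948379640/(-44950*(-1/38370) - 38899*1/928) = -948379640/(4495/3837 - 38899/928) = -948379640/(-145084103/3560736) = -948379640*(-3560736/145084103) = 3376929525815040/145084103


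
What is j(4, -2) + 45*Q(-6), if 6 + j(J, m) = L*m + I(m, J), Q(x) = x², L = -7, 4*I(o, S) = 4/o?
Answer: 3255/2 ≈ 1627.5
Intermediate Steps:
I(o, S) = 1/o (I(o, S) = (4/o)/4 = 1/o)
j(J, m) = -6 + 1/m - 7*m (j(J, m) = -6 + (-7*m + 1/m) = -6 + (1/m - 7*m) = -6 + 1/m - 7*m)
j(4, -2) + 45*Q(-6) = (-6 + 1/(-2) - 7*(-2)) + 45*(-6)² = (-6 - ½ + 14) + 45*36 = 15/2 + 1620 = 3255/2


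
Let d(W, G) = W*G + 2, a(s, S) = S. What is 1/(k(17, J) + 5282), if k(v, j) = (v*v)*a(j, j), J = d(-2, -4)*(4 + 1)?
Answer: 1/19732 ≈ 5.0679e-5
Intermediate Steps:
d(W, G) = 2 + G*W (d(W, G) = G*W + 2 = 2 + G*W)
J = 50 (J = (2 - 4*(-2))*(4 + 1) = (2 + 8)*5 = 10*5 = 50)
k(v, j) = j*v² (k(v, j) = (v*v)*j = v²*j = j*v²)
1/(k(17, J) + 5282) = 1/(50*17² + 5282) = 1/(50*289 + 5282) = 1/(14450 + 5282) = 1/19732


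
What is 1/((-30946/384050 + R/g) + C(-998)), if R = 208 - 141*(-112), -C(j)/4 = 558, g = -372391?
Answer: -71508381775/159615542527743 ≈ -0.00044800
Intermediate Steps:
C(j) = -2232 (C(j) = -4*558 = -2232)
R = 16000 (R = 208 + 15792 = 16000)
1/((-30946/384050 + R/g) + C(-998)) = 1/((-30946/384050 + 16000/(-372391)) - 2232) = 1/((-30946*1/384050 + 16000*(-1/372391)) - 2232) = 1/((-15473/192025 - 16000/372391) - 2232) = 1/(-8834405943/71508381775 - 2232) = 1/(-159615542527743/71508381775) = -71508381775/159615542527743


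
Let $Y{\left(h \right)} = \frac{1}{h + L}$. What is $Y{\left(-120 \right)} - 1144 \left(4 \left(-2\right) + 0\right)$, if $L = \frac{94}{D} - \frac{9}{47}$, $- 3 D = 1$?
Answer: $\frac{173000209}{18903} \approx 9152.0$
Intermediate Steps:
$D = - \frac{1}{3}$ ($D = \left(- \frac{1}{3}\right) 1 = - \frac{1}{3} \approx -0.33333$)
$L = - \frac{13263}{47}$ ($L = \frac{94}{- \frac{1}{3}} - \frac{9}{47} = 94 \left(-3\right) - \frac{9}{47} = -282 - \frac{9}{47} = - \frac{13263}{47} \approx -282.19$)
$Y{\left(h \right)} = \frac{1}{- \frac{13263}{47} + h}$ ($Y{\left(h \right)} = \frac{1}{h - \frac{13263}{47}} = \frac{1}{- \frac{13263}{47} + h}$)
$Y{\left(-120 \right)} - 1144 \left(4 \left(-2\right) + 0\right) = \frac{47}{-13263 + 47 \left(-120\right)} - 1144 \left(4 \left(-2\right) + 0\right) = \frac{47}{-13263 - 5640} - 1144 \left(-8 + 0\right) = \frac{47}{-18903} - 1144 \left(-8\right) = 47 \left(- \frac{1}{18903}\right) - -9152 = - \frac{47}{18903} + 9152 = \frac{173000209}{18903}$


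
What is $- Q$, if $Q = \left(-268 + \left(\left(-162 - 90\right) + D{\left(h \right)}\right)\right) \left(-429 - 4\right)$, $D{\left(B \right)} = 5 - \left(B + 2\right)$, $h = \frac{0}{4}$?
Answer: $-223861$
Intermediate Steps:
$h = 0$ ($h = 0 \cdot \frac{1}{4} = 0$)
$D{\left(B \right)} = 3 - B$ ($D{\left(B \right)} = 5 - \left(2 + B\right) = 3 - B$)
$Q = 223861$ ($Q = \left(-268 + \left(\left(-162 - 90\right) + \left(3 - 0\right)\right)\right) \left(-429 - 4\right) = \left(-268 + \left(-252 + \left(3 + 0\right)\right)\right) \left(-433\right) = \left(-268 + \left(-252 + 3\right)\right) \left(-433\right) = \left(-268 - 249\right) \left(-433\right) = \left(-517\right) \left(-433\right) = 223861$)
$- Q = \left(-1\right) 223861 = -223861$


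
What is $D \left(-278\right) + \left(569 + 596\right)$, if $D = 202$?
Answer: $-54991$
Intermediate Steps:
$D \left(-278\right) + \left(569 + 596\right) = 202 \left(-278\right) + \left(569 + 596\right) = -56156 + 1165 = -54991$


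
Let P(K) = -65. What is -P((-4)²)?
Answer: 65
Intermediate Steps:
-P((-4)²) = -1*(-65) = 65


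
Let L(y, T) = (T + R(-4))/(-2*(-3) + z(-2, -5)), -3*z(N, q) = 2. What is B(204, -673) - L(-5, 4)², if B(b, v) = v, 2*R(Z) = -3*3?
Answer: -689161/1024 ≈ -673.01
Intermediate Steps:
R(Z) = -9/2 (R(Z) = (-3*3)/2 = (½)*(-9) = -9/2)
z(N, q) = -⅔ (z(N, q) = -⅓*2 = -⅔)
L(y, T) = -27/32 + 3*T/16 (L(y, T) = (T - 9/2)/(-2*(-3) - ⅔) = (-9/2 + T)/(6 - ⅔) = (-9/2 + T)/(16/3) = (-9/2 + T)*(3/16) = -27/32 + 3*T/16)
B(204, -673) - L(-5, 4)² = -673 - (-27/32 + (3/16)*4)² = -673 - (-27/32 + ¾)² = -673 - (-3/32)² = -673 - 1*9/1024 = -673 - 9/1024 = -689161/1024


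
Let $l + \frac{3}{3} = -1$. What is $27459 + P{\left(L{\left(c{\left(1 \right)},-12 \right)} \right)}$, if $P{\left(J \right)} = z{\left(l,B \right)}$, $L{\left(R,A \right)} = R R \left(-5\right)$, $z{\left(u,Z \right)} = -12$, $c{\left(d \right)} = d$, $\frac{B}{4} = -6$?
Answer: $27447$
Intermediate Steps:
$B = -24$ ($B = 4 \left(-6\right) = -24$)
$l = -2$ ($l = -1 - 1 = -2$)
$L{\left(R,A \right)} = - 5 R^{2}$ ($L{\left(R,A \right)} = R^{2} \left(-5\right) = - 5 R^{2}$)
$P{\left(J \right)} = -12$
$27459 + P{\left(L{\left(c{\left(1 \right)},-12 \right)} \right)} = 27459 - 12 = 27447$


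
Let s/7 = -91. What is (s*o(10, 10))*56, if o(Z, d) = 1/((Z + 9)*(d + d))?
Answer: -8918/95 ≈ -93.874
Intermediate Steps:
s = -637 (s = 7*(-91) = -637)
o(Z, d) = 1/(2*d*(9 + Z)) (o(Z, d) = 1/((9 + Z)*(2*d)) = 1/(2*d*(9 + Z)))
(s*o(10, 10))*56 = -637/(2*10*(9 + 10))*56 = -637/(2*10*19)*56 = -637*1/380*56 = -637/380*56 = -8918/95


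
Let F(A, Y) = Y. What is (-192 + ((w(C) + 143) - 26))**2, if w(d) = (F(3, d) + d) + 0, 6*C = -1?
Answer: 51076/9 ≈ 5675.1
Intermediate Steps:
C = -1/6 (C = (1/6)*(-1) = -1/6 ≈ -0.16667)
w(d) = 2*d (w(d) = (d + d) + 0 = 2*d + 0 = 2*d)
(-192 + ((w(C) + 143) - 26))**2 = (-192 + ((2*(-1/6) + 143) - 26))**2 = (-192 + ((-1/3 + 143) - 26))**2 = (-192 + (428/3 - 26))**2 = (-192 + 350/3)**2 = (-226/3)**2 = 51076/9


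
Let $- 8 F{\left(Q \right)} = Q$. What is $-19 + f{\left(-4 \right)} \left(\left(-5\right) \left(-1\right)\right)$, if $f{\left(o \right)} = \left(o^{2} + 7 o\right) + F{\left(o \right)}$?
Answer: $- \frac{153}{2} \approx -76.5$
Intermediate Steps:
$F{\left(Q \right)} = - \frac{Q}{8}$
$f{\left(o \right)} = o^{2} + \frac{55 o}{8}$ ($f{\left(o \right)} = \left(o^{2} + 7 o\right) - \frac{o}{8} = o^{2} + \frac{55 o}{8}$)
$-19 + f{\left(-4 \right)} \left(\left(-5\right) \left(-1\right)\right) = -19 + \frac{1}{8} \left(-4\right) \left(55 + 8 \left(-4\right)\right) \left(\left(-5\right) \left(-1\right)\right) = -19 + \frac{1}{8} \left(-4\right) \left(55 - 32\right) 5 = -19 + \frac{1}{8} \left(-4\right) 23 \cdot 5 = -19 - \frac{115}{2} = - \frac{153}{2}$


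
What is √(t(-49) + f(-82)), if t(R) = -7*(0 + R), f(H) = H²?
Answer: √7067 ≈ 84.065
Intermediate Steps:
t(R) = -7*R
√(t(-49) + f(-82)) = √(-7*(-49) + (-82)²) = √(343 + 6724) = √7067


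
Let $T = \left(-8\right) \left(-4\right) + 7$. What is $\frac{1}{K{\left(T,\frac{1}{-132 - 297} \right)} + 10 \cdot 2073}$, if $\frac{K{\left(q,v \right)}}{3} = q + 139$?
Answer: $\frac{1}{21264} \approx 4.7028 \cdot 10^{-5}$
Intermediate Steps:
$T = 39$ ($T = 32 + 7 = 39$)
$K{\left(q,v \right)} = 417 + 3 q$ ($K{\left(q,v \right)} = 3 \left(q + 139\right) = 3 \left(139 + q\right) = 417 + 3 q$)
$\frac{1}{K{\left(T,\frac{1}{-132 - 297} \right)} + 10 \cdot 2073} = \frac{1}{\left(417 + 3 \cdot 39\right) + 10 \cdot 2073} = \frac{1}{\left(417 + 117\right) + 20730} = \frac{1}{534 + 20730} = \frac{1}{21264}$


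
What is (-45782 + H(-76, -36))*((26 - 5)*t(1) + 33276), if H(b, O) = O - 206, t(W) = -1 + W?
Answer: -1531494624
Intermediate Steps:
H(b, O) = -206 + O
(-45782 + H(-76, -36))*((26 - 5)*t(1) + 33276) = (-45782 + (-206 - 36))*((26 - 5)*(-1 + 1) + 33276) = (-45782 - 242)*(21*0 + 33276) = -46024*(0 + 33276) = -46024*33276 = -1531494624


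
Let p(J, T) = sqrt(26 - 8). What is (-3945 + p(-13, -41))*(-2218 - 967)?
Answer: 12564825 - 9555*sqrt(2) ≈ 1.2551e+7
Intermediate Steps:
p(J, T) = 3*sqrt(2) (p(J, T) = sqrt(18) = 3*sqrt(2))
(-3945 + p(-13, -41))*(-2218 - 967) = (-3945 + 3*sqrt(2))*(-2218 - 967) = (-3945 + 3*sqrt(2))*(-3185) = 12564825 - 9555*sqrt(2)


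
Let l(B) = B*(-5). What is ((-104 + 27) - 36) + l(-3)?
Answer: -98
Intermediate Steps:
l(B) = -5*B
((-104 + 27) - 36) + l(-3) = ((-104 + 27) - 36) - 5*(-3) = (-77 - 36) + 15 = -113 + 15 = -98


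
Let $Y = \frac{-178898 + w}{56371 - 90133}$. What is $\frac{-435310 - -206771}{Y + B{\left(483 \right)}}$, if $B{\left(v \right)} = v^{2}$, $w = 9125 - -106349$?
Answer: $- \frac{3857966859}{3938183321} \approx -0.97963$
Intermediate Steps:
$w = 115474$ ($w = 9125 + 106349 = 115474$)
$Y = \frac{31712}{16881}$ ($Y = \frac{-178898 + 115474}{56371 - 90133} = - \frac{63424}{-33762} = \left(-63424\right) \left(- \frac{1}{33762}\right) = \frac{31712}{16881} \approx 1.8786$)
$\frac{-435310 - -206771}{Y + B{\left(483 \right)}} = \frac{-435310 - -206771}{\frac{31712}{16881} + 483^{2}} = \frac{-435310 + 206771}{\frac{31712}{16881} + 233289} = - \frac{228539}{\frac{3938183321}{16881}} = \left(-228539\right) \frac{16881}{3938183321} = - \frac{3857966859}{3938183321}$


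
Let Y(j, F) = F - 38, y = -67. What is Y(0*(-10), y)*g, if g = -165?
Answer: 17325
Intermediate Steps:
Y(j, F) = -38 + F
Y(0*(-10), y)*g = (-38 - 67)*(-165) = -105*(-165) = 17325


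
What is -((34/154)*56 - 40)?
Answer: 304/11 ≈ 27.636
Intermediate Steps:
-((34/154)*56 - 40) = -((34*(1/154))*56 - 40) = -((17/77)*56 - 40) = -(136/11 - 40) = -1*(-304/11) = 304/11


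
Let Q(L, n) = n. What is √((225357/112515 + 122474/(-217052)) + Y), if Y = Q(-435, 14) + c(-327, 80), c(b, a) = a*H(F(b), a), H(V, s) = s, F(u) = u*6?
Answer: √878389059163269627870/370024330 ≈ 80.096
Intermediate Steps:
F(u) = 6*u
c(b, a) = a² (c(b, a) = a*a = a²)
Y = 6414 (Y = 14 + 80² = 14 + 6400 = 6414)
√((225357/112515 + 122474/(-217052)) + Y) = √((225357/112515 + 122474/(-217052)) + 6414) = √((225357*(1/112515) + 122474*(-1/217052)) + 6414) = √((75119/37505 - 5567/9866) + 6414) = √(532333719/370024330 + 6414) = √(2373868386339/370024330) = √878389059163269627870/370024330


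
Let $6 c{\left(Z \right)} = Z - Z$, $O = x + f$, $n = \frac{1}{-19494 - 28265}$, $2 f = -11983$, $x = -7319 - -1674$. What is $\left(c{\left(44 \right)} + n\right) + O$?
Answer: $- \frac{1111495209}{95518} \approx -11637.0$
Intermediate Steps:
$x = -5645$ ($x = -7319 + 1674 = -5645$)
$f = - \frac{11983}{2}$ ($f = \frac{1}{2} \left(-11983\right) = - \frac{11983}{2} \approx -5991.5$)
$n = - \frac{1}{47759}$ ($n = \frac{1}{-47759} = - \frac{1}{47759} \approx -2.0938 \cdot 10^{-5}$)
$O = - \frac{23273}{2}$ ($O = -5645 - \frac{11983}{2} = - \frac{23273}{2} \approx -11637.0$)
$c{\left(Z \right)} = 0$ ($c{\left(Z \right)} = \frac{Z - Z}{6} = \frac{1}{6} \cdot 0 = 0$)
$\left(c{\left(44 \right)} + n\right) + O = \left(0 - \frac{1}{47759}\right) - \frac{23273}{2} = - \frac{1}{47759} - \frac{23273}{2} = - \frac{1111495209}{95518}$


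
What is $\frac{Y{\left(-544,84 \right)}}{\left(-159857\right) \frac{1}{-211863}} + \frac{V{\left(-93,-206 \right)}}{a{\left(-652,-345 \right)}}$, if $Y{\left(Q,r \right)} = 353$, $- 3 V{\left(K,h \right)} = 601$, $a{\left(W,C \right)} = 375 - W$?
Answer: $\frac{230324641702}{492519417} \approx 467.65$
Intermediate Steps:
$V{\left(K,h \right)} = - \frac{601}{3}$ ($V{\left(K,h \right)} = \left(- \frac{1}{3}\right) 601 = - \frac{601}{3}$)
$\frac{Y{\left(-544,84 \right)}}{\left(-159857\right) \frac{1}{-211863}} + \frac{V{\left(-93,-206 \right)}}{a{\left(-652,-345 \right)}} = \frac{353}{\left(-159857\right) \frac{1}{-211863}} - \frac{601}{3 \left(375 - -652\right)} = \frac{353}{\left(-159857\right) \left(- \frac{1}{211863}\right)} - \frac{601}{3 \left(375 + 652\right)} = \frac{353}{\frac{159857}{211863}} - \frac{601}{3 \cdot 1027} = 353 \cdot \frac{211863}{159857} - \frac{601}{3081} = \frac{74787639}{159857} - \frac{601}{3081} = \frac{230324641702}{492519417}$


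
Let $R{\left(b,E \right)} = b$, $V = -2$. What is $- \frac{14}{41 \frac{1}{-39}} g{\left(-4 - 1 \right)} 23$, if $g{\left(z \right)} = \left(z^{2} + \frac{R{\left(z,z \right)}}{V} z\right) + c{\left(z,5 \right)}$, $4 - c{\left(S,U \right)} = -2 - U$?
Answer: $\frac{295113}{41} \approx 7197.9$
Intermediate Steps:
$c{\left(S,U \right)} = 6 + U$ ($c{\left(S,U \right)} = 4 - \left(-2 - U\right) = 4 + \left(2 + U\right) = 6 + U$)
$g{\left(z \right)} = 11 + \frac{z^{2}}{2}$ ($g{\left(z \right)} = \left(z^{2} + \frac{z}{-2} z\right) + \left(6 + 5\right) = \left(z^{2} + z \left(- \frac{1}{2}\right) z\right) + 11 = \left(z^{2} + - \frac{z}{2} z\right) + 11 = \left(z^{2} - \frac{z^{2}}{2}\right) + 11 = \frac{z^{2}}{2} + 11 = 11 + \frac{z^{2}}{2}$)
$- \frac{14}{41 \frac{1}{-39}} g{\left(-4 - 1 \right)} 23 = - \frac{14}{41 \frac{1}{-39}} \left(11 + \frac{\left(-4 - 1\right)^{2}}{2}\right) 23 = - \frac{14}{41 \left(- \frac{1}{39}\right)} \left(11 + \frac{\left(-4 - 1\right)^{2}}{2}\right) 23 = - \frac{14}{- \frac{41}{39}} \left(11 + \frac{\left(-5\right)^{2}}{2}\right) 23 = \left(-14\right) \left(- \frac{39}{41}\right) \left(11 + \frac{1}{2} \cdot 25\right) 23 = \frac{546 \left(11 + \frac{25}{2}\right)}{41} \cdot 23 = \frac{546}{41} \cdot \frac{47}{2} \cdot 23 = \frac{12831}{41} \cdot 23 = \frac{295113}{41}$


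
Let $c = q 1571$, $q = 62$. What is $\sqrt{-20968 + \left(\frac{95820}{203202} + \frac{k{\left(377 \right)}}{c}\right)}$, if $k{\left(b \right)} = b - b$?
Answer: $\frac{i \sqrt{2672133717218}}{11289} \approx 144.8 i$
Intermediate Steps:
$k{\left(b \right)} = 0$
$c = 97402$ ($c = 62 \cdot 1571 = 97402$)
$\sqrt{-20968 + \left(\frac{95820}{203202} + \frac{k{\left(377 \right)}}{c}\right)} = \sqrt{-20968 + \left(\frac{95820}{203202} + \frac{0}{97402}\right)} = \sqrt{-20968 + \left(95820 \cdot \frac{1}{203202} + 0 \cdot \frac{1}{97402}\right)} = \sqrt{-20968 + \left(\frac{15970}{33867} + 0\right)} = \sqrt{-20968 + \frac{15970}{33867}} = \sqrt{- \frac{710107286}{33867}} = \frac{i \sqrt{2672133717218}}{11289}$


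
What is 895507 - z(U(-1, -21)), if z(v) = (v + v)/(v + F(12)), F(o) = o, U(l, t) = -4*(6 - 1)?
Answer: 895502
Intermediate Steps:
U(l, t) = -20 (U(l, t) = -4*5 = -20)
z(v) = 2*v/(12 + v) (z(v) = (v + v)/(v + 12) = (2*v)/(12 + v) = 2*v/(12 + v))
895507 - z(U(-1, -21)) = 895507 - 2*(-20)/(12 - 20) = 895507 - 2*(-20)/(-8) = 895507 - 2*(-20)*(-1)/8 = 895507 - 1*5 = 895507 - 5 = 895502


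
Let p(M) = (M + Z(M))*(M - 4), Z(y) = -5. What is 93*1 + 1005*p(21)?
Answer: 273453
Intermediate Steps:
p(M) = (-5 + M)*(-4 + M) (p(M) = (M - 5)*(M - 4) = (-5 + M)*(-4 + M))
93*1 + 1005*p(21) = 93*1 + 1005*(20 + 21² - 9*21) = 93 + 1005*(20 + 441 - 189) = 93 + 1005*272 = 93 + 273360 = 273453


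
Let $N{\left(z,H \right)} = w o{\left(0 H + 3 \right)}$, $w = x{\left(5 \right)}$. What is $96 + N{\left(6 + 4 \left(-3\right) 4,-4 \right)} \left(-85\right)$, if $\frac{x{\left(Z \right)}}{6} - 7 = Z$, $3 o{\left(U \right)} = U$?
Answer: $-6024$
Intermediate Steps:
$o{\left(U \right)} = \frac{U}{3}$
$x{\left(Z \right)} = 42 + 6 Z$
$w = 72$ ($w = 42 + 6 \cdot 5 = 42 + 30 = 72$)
$N{\left(z,H \right)} = 72$ ($N{\left(z,H \right)} = 72 \frac{0 H + 3}{3} = 72 \frac{0 + 3}{3} = 72 \cdot \frac{1}{3} \cdot 3 = 72 \cdot 1 = 72$)
$96 + N{\left(6 + 4 \left(-3\right) 4,-4 \right)} \left(-85\right) = 96 + 72 \left(-85\right) = 96 - 6120 = -6024$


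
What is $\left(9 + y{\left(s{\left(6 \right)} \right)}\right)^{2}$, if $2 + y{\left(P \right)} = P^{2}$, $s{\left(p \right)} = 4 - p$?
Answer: $121$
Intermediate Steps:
$y{\left(P \right)} = -2 + P^{2}$
$\left(9 + y{\left(s{\left(6 \right)} \right)}\right)^{2} = \left(9 - \left(2 - \left(4 - 6\right)^{2}\right)\right)^{2} = \left(9 - \left(2 - \left(-2\right)^{2}\right)\right)^{2} = \left(9 + \left(-2 + 4\right)\right)^{2} = \left(9 + 2\right)^{2} = 11^{2} = 121$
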